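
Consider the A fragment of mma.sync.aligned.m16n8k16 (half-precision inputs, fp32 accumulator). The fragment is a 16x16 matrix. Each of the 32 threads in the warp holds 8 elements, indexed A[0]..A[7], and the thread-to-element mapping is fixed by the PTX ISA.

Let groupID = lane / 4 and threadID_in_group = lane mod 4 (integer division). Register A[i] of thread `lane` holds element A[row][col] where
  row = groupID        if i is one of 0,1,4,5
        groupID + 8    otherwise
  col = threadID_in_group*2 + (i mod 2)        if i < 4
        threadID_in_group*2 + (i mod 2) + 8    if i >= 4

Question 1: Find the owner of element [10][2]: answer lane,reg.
9,2

r=10->g=2,rb=1  c=2->cb=0,t=1,b0=0
L=2*4+1=9  i=0*4+1*2+0=2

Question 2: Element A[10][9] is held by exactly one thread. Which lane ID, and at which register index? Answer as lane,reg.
r=10⇒gr=2,Rb=1  c=9⇒Cb=1,th=0,odd=1
L=2*4+0=8  i=1*4+1*2+1=7

8,7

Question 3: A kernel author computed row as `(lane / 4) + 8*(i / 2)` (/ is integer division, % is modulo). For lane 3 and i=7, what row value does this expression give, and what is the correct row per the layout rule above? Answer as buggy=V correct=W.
buggy=24 correct=8

`(lane / 4) + 8*(i / 2)`[3,7]->24
lane 3: g=0 (3/4), t=3 (3%4)
i=7: r=0+8=8, c=3*2+1+8=15
row: 24 vs 8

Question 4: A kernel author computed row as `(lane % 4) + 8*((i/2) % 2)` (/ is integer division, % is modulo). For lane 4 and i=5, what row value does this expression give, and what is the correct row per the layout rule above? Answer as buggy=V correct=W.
`(lane % 4) + 8*((i/2) % 2)`[4,5]=>0
lane 4=>4/4=1, 4 mod 4=0
i=5  r:1+0=>1  c:2·0+1+8=>9
row: 0 vs 1

buggy=0 correct=1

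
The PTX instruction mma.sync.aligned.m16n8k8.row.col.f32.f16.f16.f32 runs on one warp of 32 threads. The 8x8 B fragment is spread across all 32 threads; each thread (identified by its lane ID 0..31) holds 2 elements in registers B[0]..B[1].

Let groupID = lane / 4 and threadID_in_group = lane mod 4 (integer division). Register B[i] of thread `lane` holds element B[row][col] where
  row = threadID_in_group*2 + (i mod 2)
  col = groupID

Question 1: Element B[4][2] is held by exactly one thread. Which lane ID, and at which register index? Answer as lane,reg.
10,0

c: 2->gid=2  r: 4->tid=2,i&1=0
L=2*4+2=10  i=0=0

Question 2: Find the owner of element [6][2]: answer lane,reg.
c=2→G=2  r=6→T=3,p=0
L=2*4+3=11  i=0=0

11,0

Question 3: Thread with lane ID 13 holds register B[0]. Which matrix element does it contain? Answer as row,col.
2,3

lane 13: gid=3 (13/4), tid=1 (13%4)
i=0: r=1*2+0=2, c=gid=3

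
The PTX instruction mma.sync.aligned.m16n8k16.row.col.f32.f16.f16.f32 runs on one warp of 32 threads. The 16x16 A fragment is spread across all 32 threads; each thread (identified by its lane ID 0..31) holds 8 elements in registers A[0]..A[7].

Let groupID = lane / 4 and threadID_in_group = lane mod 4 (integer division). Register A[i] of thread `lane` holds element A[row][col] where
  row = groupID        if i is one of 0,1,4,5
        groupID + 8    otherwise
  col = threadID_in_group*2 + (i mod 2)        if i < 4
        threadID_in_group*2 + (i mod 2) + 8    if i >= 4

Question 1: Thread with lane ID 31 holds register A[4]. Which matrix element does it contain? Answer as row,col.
L=31=>grp=31>>2=7, tig=31&3=3
[4]=>row 7+0=7  col 3·2+0+8=14

7,14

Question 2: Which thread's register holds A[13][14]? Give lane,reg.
23,6

r: 13->gid=5,r8=1  c: 14->c8=1,tid=3,i&1=0
L=5*4+3=23  i=1*4+1*2+0=6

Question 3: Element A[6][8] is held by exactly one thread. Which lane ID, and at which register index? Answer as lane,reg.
24,4

r:6=>grp=6,rB=0  c:8=>cB=1,tig=0,lo=0
L=6*4+0=24  i=1*4+0*2+0=4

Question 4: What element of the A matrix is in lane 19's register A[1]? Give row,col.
L=19⇒gr=19>>2=4, th=19&3=3
[1]⇒row 4+0=4  col 3·2+1+0=7

4,7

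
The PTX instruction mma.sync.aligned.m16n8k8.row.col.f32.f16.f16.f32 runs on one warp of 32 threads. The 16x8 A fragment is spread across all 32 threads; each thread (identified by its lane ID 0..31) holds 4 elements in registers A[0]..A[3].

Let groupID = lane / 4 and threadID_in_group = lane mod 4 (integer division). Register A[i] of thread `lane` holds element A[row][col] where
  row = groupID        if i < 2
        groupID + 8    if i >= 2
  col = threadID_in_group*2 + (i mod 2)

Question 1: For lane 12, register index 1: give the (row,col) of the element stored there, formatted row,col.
L=12->gid=12>>2=3, tid=12&3=0
[1]->row 3+0=3  col 0·2+1=1

3,1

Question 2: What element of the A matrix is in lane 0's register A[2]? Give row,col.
8,0

lane 0=>0/4=0, 0 mod 4=0
i=2  r:0+8=>8  c:2·0+0=>0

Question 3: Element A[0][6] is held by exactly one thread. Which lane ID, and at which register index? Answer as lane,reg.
3,0

r=0→G=0,rhi=0  c=6→T=3,p=0
L=0*4+3=3  i=0*2+0=0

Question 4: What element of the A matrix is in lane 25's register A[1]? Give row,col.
25: G=6,T=1
[1] (6+0,1*2+1) = (6,3)

6,3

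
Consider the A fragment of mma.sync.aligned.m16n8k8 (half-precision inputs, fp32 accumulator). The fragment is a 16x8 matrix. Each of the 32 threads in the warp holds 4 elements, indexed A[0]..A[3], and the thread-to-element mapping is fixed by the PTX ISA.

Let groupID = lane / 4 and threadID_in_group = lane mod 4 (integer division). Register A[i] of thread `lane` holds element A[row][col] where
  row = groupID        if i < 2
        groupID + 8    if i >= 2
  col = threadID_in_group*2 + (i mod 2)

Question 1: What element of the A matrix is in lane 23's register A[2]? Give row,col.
13,6

lane 23: G=5 (23/4), T=3 (23%4)
i=2: r=5+8=13, c=3*2+0=6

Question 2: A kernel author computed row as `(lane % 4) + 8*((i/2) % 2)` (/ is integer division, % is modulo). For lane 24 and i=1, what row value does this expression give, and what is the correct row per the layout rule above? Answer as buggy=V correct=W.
`(lane % 4) + 8*((i/2) % 2)`[24,1]=>0
24: grp=6,tig=0
[1] (6+0,0*2+1) = (6,1)
row: 0 vs 6

buggy=0 correct=6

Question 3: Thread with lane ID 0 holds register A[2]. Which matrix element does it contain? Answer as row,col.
8,0

L=0->gid=0>>2=0, tid=0&3=0
[2]->row 0+8=8  col 0·2+0=0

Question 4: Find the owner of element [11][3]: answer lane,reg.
r:11=>grp=3,rB=1  c:3=>tig=1,lo=1
L=3*4+1=13  i=1*2+1=3

13,3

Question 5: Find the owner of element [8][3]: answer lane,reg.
r: 8->gid=0,r8=1  c: 3->tid=1,i&1=1
L=0*4+1=1  i=1*2+1=3

1,3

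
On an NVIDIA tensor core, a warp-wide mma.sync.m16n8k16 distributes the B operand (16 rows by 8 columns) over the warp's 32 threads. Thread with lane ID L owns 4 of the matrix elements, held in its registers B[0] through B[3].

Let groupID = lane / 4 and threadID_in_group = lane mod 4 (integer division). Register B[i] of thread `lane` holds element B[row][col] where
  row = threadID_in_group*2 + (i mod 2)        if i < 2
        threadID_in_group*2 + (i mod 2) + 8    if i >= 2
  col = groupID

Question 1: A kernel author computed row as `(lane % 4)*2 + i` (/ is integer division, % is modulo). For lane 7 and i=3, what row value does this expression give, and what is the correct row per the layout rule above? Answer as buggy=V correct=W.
`(lane % 4)*2 + i`[7,3]->9
7: gid=1,tid=3
[3] (3*2+1+8,1) = (15,1)
row: 9 vs 15

buggy=9 correct=15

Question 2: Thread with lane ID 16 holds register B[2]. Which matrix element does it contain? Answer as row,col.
8,4

lane 16⇒16/4=4, 16 mod 4=0
i=2  r:2·0+0+8⇒8  c:4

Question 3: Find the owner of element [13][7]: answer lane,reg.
30,3

c=7⇒gr=7  r=13⇒Rb=1,th=2,odd=1
L=7*4+2=30  i=1*2+1=3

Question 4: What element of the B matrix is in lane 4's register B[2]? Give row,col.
lane 4->4/4=1, 4 mod 4=0
i=2  r:2·0+0+8->8  c:1

8,1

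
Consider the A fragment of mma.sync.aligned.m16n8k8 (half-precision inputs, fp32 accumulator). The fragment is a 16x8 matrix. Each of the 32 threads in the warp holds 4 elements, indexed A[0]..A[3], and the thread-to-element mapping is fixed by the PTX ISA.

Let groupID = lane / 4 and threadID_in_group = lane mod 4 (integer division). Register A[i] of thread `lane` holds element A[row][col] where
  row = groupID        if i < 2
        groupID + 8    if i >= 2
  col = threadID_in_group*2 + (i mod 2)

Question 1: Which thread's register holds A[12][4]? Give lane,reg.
18,2

r:12=>grp=4,rB=1  c:4=>tig=2,lo=0
L=4*4+2=18  i=1*2+0=2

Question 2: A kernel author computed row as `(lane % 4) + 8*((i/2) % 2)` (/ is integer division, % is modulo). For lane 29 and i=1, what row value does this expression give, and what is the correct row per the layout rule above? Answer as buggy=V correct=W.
`(lane % 4) + 8*((i/2) % 2)`[29,1]→1
lane 29: G=7 (29/4), T=1 (29%4)
i=1: r=7+0=7, c=1*2+1=3
row: 1 vs 7

buggy=1 correct=7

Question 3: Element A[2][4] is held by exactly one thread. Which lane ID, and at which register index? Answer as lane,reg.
r=2→G=2,rhi=0  c=4→T=2,p=0
L=2*4+2=10  i=0*2+0=0

10,0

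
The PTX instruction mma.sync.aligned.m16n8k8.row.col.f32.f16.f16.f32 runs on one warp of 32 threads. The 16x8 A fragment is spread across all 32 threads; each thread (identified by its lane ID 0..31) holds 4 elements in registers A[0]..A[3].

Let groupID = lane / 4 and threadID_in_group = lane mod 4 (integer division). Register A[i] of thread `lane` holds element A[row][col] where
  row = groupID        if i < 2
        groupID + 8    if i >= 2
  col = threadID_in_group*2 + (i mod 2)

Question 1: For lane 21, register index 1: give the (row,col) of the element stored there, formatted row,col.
L=21->g=21>>2=5, t=21&3=1
[1]->row 5+0=5  col 1·2+1=3

5,3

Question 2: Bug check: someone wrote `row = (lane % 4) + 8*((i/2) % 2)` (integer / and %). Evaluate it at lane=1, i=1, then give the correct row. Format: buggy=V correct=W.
`(lane % 4) + 8*((i/2) % 2)`[1,1]->1
L=1->gid=1>>2=0, tid=1&3=1
[1]->row 0+0=0  col 1·2+1=3
row: 1 vs 0

buggy=1 correct=0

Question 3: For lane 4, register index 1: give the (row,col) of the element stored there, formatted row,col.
4: grp=1,tig=0
[1] (1+0,0*2+1) = (1,1)

1,1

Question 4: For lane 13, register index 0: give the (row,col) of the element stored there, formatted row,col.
lane 13=>13/4=3, 13 mod 4=1
i=0  r:3+0=>3  c:2·1+0=>2

3,2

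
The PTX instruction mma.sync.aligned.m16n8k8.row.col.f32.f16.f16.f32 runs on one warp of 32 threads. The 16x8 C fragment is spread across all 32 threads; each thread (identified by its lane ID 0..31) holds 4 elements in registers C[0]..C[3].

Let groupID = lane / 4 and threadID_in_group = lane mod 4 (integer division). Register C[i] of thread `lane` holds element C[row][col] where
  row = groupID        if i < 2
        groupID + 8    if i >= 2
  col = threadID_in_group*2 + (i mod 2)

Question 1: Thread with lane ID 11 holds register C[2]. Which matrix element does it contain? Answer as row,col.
L=11⇒gr=11>>2=2, th=11&3=3
[2]⇒row 2+8=10  col 3·2+0=6

10,6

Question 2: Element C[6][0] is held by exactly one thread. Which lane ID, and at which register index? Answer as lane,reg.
24,0

r=6->g=6,rb=0  c=0->t=0,b0=0
L=6*4+0=24  i=0*2+0=0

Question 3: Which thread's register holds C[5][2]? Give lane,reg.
r=5->g=5,rb=0  c=2->t=1,b0=0
L=5*4+1=21  i=0*2+0=0

21,0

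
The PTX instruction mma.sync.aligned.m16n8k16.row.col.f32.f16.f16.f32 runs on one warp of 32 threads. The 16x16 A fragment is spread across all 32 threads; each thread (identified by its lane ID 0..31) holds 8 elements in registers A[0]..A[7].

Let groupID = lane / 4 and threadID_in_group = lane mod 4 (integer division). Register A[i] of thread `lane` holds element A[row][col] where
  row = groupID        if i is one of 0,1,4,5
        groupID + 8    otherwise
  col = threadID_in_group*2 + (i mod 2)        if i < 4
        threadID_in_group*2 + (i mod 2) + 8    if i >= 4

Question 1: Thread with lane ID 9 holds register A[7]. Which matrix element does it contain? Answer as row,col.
10,11

9: g=2,t=1
[7] (2+8,1*2+1+8) = (10,11)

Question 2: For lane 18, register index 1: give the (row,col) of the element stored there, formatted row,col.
lane 18: gid=4 (18/4), tid=2 (18%4)
i=1: r=4+0=4, c=2*2+1+0=5

4,5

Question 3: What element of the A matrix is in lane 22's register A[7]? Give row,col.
L=22=>grp=22>>2=5, tig=22&3=2
[7]=>row 5+8=13  col 2·2+1+8=13

13,13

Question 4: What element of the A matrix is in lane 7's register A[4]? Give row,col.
lane 7: gr=1 (7/4), th=3 (7%4)
i=4: r=1+0=1, c=3*2+0+8=14

1,14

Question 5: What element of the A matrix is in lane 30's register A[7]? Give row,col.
15,13

30: g=7,t=2
[7] (7+8,2*2+1+8) = (15,13)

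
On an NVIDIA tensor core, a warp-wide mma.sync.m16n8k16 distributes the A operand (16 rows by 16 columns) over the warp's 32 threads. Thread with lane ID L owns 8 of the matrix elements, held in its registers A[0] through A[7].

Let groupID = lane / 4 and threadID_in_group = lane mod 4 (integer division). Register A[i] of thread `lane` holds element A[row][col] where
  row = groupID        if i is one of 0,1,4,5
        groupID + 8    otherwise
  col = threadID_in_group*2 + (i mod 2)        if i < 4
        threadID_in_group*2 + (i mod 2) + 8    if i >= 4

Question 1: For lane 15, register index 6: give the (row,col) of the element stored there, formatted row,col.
lane 15: grp=3 (15/4), tig=3 (15%4)
i=6: r=3+8=11, c=3*2+0+8=14

11,14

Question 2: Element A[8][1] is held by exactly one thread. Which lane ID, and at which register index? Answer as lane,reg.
r:8=>grp=0,rB=1  c:1=>cB=0,tig=0,lo=1
L=0*4+0=0  i=0*4+1*2+1=3

0,3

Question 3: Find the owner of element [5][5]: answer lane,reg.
r=5→G=5,rhi=0  c=5→chi=0,T=2,p=1
L=5*4+2=22  i=0*4+0*2+1=1

22,1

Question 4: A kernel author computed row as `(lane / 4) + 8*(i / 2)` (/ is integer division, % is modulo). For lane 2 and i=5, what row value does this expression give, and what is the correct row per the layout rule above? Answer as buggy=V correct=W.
buggy=16 correct=0

`(lane / 4) + 8*(i / 2)`[2,5]->16
lane 2->2/4=0, 2 mod 4=2
i=5  r:0+0->0  c:2·2+1+8->13
row: 16 vs 0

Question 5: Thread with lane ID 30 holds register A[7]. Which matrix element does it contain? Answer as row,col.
15,13

lane 30: G=7 (30/4), T=2 (30%4)
i=7: r=7+8=15, c=2*2+1+8=13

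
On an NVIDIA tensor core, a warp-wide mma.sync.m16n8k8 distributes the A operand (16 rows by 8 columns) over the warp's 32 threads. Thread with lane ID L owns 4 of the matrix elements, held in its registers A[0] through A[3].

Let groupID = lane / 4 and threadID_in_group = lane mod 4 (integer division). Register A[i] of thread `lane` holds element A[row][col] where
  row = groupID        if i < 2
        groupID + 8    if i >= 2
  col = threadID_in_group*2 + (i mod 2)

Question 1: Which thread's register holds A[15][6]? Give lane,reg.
31,2

r: 15->gid=7,r8=1  c: 6->tid=3,i&1=0
L=7*4+3=31  i=1*2+0=2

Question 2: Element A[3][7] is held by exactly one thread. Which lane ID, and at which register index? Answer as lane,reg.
15,1

r:3=>grp=3,rB=0  c:7=>tig=3,lo=1
L=3*4+3=15  i=0*2+1=1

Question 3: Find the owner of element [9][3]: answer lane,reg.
r=9->g=1,rb=1  c=3->t=1,b0=1
L=1*4+1=5  i=1*2+1=3

5,3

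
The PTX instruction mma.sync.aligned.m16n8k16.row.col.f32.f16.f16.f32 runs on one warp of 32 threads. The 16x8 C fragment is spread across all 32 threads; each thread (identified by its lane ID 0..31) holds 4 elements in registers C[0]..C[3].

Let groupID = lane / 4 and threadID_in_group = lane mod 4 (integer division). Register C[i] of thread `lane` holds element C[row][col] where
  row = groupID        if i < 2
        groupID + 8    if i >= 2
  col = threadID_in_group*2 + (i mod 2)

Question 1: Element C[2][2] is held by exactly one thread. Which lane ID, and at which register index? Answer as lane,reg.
r=2⇒gr=2,Rb=0  c=2⇒th=1,odd=0
L=2*4+1=9  i=0*2+0=0

9,0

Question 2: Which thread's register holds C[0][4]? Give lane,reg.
2,0

r:0=>grp=0,rB=0  c:4=>tig=2,lo=0
L=0*4+2=2  i=0*2+0=0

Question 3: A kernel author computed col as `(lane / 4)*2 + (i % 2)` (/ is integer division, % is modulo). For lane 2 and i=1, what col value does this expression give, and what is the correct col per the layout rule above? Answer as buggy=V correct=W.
buggy=1 correct=5

`(lane / 4)*2 + (i % 2)`[2,1]→1
L=2→G=2>>2=0, T=2&3=2
[1]→row 0+0=0  col 2·2+1=5
col: 1 vs 5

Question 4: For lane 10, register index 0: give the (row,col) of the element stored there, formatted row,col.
lane 10: G=2 (10/4), T=2 (10%4)
i=0: r=2+0=2, c=2*2+0=4

2,4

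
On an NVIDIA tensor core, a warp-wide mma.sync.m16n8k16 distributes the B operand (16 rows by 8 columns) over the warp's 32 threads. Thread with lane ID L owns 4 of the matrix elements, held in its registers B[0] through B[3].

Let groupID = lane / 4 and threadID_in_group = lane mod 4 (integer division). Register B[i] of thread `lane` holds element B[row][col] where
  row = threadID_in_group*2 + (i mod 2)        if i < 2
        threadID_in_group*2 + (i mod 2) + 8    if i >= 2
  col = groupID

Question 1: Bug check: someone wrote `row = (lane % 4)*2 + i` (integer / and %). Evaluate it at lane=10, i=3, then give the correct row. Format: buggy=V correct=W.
`(lane % 4)*2 + i`[10,3]->7
lane 10->10/4=2, 10 mod 4=2
i=3  r:2·2+1+8->13  c:2
row: 7 vs 13

buggy=7 correct=13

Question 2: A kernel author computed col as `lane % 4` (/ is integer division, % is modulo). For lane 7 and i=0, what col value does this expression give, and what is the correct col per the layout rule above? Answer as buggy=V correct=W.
buggy=3 correct=1

`lane % 4`[7,0]->3
lane 7: g=1 (7/4), t=3 (7%4)
i=0: r=3*2+0+0=6, c=g=1
col: 3 vs 1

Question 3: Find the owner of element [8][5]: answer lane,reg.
c:5=>grp=5  r:8=>rB=1,tig=0,lo=0
L=5*4+0=20  i=1*2+0=2

20,2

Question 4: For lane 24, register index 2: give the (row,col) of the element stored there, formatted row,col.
8,6

lane 24->24/4=6, 24 mod 4=0
i=2  r:2·0+0+8->8  c:6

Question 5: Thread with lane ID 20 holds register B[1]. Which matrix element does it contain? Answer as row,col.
1,5

20: g=5,t=0
[1] (0*2+1+0,5) = (1,5)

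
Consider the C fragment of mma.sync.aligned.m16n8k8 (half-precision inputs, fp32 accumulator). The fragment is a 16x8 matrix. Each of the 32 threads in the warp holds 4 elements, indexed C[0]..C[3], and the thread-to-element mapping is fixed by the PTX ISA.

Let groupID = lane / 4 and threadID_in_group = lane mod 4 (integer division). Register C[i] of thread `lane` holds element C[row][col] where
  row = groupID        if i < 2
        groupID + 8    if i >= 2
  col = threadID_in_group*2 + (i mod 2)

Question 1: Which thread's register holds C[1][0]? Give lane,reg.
4,0

r: 1->gid=1,r8=0  c: 0->tid=0,i&1=0
L=1*4+0=4  i=0*2+0=0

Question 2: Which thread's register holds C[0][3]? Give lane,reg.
r=0⇒gr=0,Rb=0  c=3⇒th=1,odd=1
L=0*4+1=1  i=0*2+1=1

1,1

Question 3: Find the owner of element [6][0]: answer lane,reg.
24,0

r=6→G=6,rhi=0  c=0→T=0,p=0
L=6*4+0=24  i=0*2+0=0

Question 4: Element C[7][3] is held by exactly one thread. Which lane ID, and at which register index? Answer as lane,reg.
r=7⇒gr=7,Rb=0  c=3⇒th=1,odd=1
L=7*4+1=29  i=0*2+1=1

29,1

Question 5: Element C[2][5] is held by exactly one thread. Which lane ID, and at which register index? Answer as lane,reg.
10,1

r:2=>grp=2,rB=0  c:5=>tig=2,lo=1
L=2*4+2=10  i=0*2+1=1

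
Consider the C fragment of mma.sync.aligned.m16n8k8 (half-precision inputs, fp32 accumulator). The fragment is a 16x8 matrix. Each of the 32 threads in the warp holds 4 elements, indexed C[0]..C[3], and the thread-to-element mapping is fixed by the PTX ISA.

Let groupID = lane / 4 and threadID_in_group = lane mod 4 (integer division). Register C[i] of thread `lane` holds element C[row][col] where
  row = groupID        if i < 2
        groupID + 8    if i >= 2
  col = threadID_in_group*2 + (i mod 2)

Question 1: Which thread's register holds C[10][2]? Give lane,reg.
9,2

r=10->g=2,rb=1  c=2->t=1,b0=0
L=2*4+1=9  i=1*2+0=2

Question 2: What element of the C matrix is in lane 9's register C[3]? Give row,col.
10,3

lane 9: gid=2 (9/4), tid=1 (9%4)
i=3: r=2+8=10, c=1*2+1=3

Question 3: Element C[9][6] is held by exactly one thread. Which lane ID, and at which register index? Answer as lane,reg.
7,2

r=9→G=1,rhi=1  c=6→T=3,p=0
L=1*4+3=7  i=1*2+0=2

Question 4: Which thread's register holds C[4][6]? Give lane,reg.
19,0

r=4->g=4,rb=0  c=6->t=3,b0=0
L=4*4+3=19  i=0*2+0=0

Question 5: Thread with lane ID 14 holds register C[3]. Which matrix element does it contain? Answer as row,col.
11,5

14: gr=3,th=2
[3] (3+8,2*2+1) = (11,5)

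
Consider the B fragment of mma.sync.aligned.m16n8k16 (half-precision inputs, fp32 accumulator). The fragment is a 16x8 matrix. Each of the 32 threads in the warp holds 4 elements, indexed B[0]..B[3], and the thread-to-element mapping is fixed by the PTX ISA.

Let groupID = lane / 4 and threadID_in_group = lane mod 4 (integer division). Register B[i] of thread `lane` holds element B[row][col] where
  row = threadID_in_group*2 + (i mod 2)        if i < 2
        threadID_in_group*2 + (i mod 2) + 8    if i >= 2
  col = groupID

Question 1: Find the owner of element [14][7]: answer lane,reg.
c=7⇒gr=7  r=14⇒Rb=1,th=3,odd=0
L=7*4+3=31  i=1*2+0=2

31,2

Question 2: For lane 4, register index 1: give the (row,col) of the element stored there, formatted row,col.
1,1

4: g=1,t=0
[1] (0*2+1+0,1) = (1,1)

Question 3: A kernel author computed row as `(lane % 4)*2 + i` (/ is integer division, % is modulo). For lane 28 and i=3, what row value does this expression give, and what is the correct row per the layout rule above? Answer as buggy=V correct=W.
buggy=3 correct=9

`(lane % 4)*2 + i`[28,3]→3
L=28→G=28>>2=7, T=28&3=0
[3]→row 0·2+1+8=9  col G=7
row: 3 vs 9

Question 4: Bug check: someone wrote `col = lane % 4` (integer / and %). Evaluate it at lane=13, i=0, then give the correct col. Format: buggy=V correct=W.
buggy=1 correct=3

`lane % 4`[13,0]→1
13: G=3,T=1
[0] (1*2+0+0,3) = (2,3)
col: 1 vs 3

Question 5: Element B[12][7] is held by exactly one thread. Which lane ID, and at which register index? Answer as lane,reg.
30,2

c=7⇒gr=7  r=12⇒Rb=1,th=2,odd=0
L=7*4+2=30  i=1*2+0=2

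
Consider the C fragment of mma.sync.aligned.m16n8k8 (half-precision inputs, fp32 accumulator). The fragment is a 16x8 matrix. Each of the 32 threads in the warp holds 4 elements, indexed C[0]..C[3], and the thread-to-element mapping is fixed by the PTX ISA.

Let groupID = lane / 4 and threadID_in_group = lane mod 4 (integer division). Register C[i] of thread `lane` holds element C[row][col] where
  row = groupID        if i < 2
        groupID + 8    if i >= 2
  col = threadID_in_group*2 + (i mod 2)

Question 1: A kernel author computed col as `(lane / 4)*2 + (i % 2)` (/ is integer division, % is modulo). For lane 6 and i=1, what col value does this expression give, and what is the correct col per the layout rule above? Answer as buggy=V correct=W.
buggy=3 correct=5

`(lane / 4)*2 + (i % 2)`[6,1]->3
lane 6->6/4=1, 6 mod 4=2
i=1  r:1+0->1  c:2·2+1->5
col: 3 vs 5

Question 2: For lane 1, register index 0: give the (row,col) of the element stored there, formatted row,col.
0,2

lane 1: gid=0 (1/4), tid=1 (1%4)
i=0: r=0+0=0, c=1*2+0=2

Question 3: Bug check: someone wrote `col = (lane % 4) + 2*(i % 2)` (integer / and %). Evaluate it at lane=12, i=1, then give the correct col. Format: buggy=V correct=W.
buggy=2 correct=1

`(lane % 4) + 2*(i % 2)`[12,1]->2
lane 12: gid=3 (12/4), tid=0 (12%4)
i=1: r=3+0=3, c=0*2+1=1
col: 2 vs 1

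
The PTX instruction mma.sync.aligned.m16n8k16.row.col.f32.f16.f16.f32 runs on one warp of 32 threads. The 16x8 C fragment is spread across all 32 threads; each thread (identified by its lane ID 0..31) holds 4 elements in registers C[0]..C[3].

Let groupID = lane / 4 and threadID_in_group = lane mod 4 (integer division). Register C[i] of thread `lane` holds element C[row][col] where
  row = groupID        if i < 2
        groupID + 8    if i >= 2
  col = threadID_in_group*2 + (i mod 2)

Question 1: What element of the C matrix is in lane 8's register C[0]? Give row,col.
2,0

8: gr=2,th=0
[0] (2+0,0*2+0) = (2,0)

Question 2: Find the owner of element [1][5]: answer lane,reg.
6,1

r=1->g=1,rb=0  c=5->t=2,b0=1
L=1*4+2=6  i=0*2+1=1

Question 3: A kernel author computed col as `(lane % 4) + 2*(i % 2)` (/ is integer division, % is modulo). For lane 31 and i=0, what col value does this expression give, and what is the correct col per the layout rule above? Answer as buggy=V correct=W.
buggy=3 correct=6

`(lane % 4) + 2*(i % 2)`[31,0]=>3
lane 31=>31/4=7, 31 mod 4=3
i=0  r:7+0=>7  c:2·3+0=>6
col: 3 vs 6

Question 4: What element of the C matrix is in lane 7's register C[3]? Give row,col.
lane 7->7/4=1, 7 mod 4=3
i=3  r:1+8->9  c:2·3+1->7

9,7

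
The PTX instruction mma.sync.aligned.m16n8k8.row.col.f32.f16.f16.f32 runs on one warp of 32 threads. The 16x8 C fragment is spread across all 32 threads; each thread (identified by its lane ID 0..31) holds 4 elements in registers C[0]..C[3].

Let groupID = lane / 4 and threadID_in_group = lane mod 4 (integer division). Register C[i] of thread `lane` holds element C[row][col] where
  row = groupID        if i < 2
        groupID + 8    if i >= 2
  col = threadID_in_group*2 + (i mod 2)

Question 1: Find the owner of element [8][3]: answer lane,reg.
1,3

r=8->g=0,rb=1  c=3->t=1,b0=1
L=0*4+1=1  i=1*2+1=3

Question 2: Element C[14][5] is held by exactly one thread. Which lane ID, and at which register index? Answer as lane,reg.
r=14⇒gr=6,Rb=1  c=5⇒th=2,odd=1
L=6*4+2=26  i=1*2+1=3

26,3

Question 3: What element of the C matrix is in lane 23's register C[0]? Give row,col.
L=23->g=23>>2=5, t=23&3=3
[0]->row 5+0=5  col 3·2+0=6

5,6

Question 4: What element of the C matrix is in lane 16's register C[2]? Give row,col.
lane 16→16/4=4, 16 mod 4=0
i=2  r:4+8→12  c:2·0+0→0

12,0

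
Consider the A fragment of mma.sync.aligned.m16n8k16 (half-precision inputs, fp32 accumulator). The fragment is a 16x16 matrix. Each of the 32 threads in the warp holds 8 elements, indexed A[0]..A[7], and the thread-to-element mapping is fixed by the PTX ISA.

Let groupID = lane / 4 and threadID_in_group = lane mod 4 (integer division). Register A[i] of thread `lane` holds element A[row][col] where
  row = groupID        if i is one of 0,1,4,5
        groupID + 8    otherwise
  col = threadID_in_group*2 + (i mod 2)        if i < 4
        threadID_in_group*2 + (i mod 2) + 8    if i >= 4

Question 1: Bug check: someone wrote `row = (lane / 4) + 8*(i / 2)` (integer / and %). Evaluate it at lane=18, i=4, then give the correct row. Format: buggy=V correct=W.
buggy=20 correct=4

`(lane / 4) + 8*(i / 2)`[18,4]=>20
lane 18: grp=4 (18/4), tig=2 (18%4)
i=4: r=4+0=4, c=2*2+0+8=12
row: 20 vs 4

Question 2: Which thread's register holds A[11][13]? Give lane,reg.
14,7

r=11->g=3,rb=1  c=13->cb=1,t=2,b0=1
L=3*4+2=14  i=1*4+1*2+1=7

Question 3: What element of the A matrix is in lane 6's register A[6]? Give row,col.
L=6->gid=6>>2=1, tid=6&3=2
[6]->row 1+8=9  col 2·2+0+8=12

9,12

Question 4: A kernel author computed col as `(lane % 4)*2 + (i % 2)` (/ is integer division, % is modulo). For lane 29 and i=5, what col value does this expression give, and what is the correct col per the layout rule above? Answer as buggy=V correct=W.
`(lane % 4)*2 + (i % 2)`[29,5]->3
L=29->g=29>>2=7, t=29&3=1
[5]->row 7+0=7  col 1·2+1+8=11
col: 3 vs 11

buggy=3 correct=11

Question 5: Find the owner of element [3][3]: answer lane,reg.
13,1

r=3→G=3,rhi=0  c=3→chi=0,T=1,p=1
L=3*4+1=13  i=0*4+0*2+1=1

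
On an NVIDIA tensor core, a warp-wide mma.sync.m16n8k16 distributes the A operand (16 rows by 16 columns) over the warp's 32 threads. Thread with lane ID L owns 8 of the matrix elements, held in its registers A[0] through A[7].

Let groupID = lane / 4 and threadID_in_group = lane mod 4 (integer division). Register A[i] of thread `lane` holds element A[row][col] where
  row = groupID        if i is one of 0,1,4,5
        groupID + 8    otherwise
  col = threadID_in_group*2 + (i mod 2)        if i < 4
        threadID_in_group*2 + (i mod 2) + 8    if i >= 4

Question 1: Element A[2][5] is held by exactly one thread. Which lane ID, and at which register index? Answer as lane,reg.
10,1

r=2⇒gr=2,Rb=0  c=5⇒Cb=0,th=2,odd=1
L=2*4+2=10  i=0*4+0*2+1=1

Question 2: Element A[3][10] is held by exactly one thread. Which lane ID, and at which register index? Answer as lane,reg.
r=3⇒gr=3,Rb=0  c=10⇒Cb=1,th=1,odd=0
L=3*4+1=13  i=1*4+0*2+0=4

13,4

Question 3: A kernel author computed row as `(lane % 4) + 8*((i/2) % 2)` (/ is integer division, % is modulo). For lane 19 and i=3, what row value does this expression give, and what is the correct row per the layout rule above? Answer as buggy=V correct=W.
buggy=11 correct=12

`(lane % 4) + 8*((i/2) % 2)`[19,3]->11
19: g=4,t=3
[3] (4+8,3*2+1+0) = (12,7)
row: 11 vs 12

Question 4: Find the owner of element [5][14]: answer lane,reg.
r=5→G=5,rhi=0  c=14→chi=1,T=3,p=0
L=5*4+3=23  i=1*4+0*2+0=4

23,4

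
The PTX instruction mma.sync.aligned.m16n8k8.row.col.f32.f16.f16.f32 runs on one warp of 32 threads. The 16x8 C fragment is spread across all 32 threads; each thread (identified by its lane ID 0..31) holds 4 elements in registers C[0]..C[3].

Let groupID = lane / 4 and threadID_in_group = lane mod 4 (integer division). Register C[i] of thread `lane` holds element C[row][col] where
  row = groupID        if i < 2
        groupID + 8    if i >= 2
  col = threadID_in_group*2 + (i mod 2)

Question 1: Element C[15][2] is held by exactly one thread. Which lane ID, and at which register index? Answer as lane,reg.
r=15→G=7,rhi=1  c=2→T=1,p=0
L=7*4+1=29  i=1*2+0=2

29,2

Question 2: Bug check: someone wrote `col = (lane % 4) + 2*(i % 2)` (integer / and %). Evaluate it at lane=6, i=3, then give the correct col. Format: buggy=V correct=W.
buggy=4 correct=5

`(lane % 4) + 2*(i % 2)`[6,3]=>4
L=6=>grp=6>>2=1, tig=6&3=2
[3]=>row 1+8=9  col 2·2+1=5
col: 4 vs 5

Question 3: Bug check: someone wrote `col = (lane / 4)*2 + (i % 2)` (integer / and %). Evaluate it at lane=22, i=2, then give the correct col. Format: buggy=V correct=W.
buggy=10 correct=4

`(lane / 4)*2 + (i % 2)`[22,2]->10
lane 22: gid=5 (22/4), tid=2 (22%4)
i=2: r=5+8=13, c=2*2+0=4
col: 10 vs 4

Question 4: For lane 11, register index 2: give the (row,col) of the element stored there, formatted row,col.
lane 11->11/4=2, 11 mod 4=3
i=2  r:2+8->10  c:2·3+0->6

10,6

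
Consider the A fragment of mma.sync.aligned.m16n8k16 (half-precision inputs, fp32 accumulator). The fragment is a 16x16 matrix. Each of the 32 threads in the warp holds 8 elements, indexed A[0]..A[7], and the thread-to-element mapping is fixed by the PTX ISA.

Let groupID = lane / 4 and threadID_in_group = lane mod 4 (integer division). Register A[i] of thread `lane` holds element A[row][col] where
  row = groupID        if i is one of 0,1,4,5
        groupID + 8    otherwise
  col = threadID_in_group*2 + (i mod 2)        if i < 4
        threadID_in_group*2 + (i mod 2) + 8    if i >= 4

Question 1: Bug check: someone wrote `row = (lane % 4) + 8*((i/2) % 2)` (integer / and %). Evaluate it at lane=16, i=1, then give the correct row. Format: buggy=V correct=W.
buggy=0 correct=4

`(lane % 4) + 8*((i/2) % 2)`[16,1]->0
lane 16: gid=4 (16/4), tid=0 (16%4)
i=1: r=4+0=4, c=0*2+1+0=1
row: 0 vs 4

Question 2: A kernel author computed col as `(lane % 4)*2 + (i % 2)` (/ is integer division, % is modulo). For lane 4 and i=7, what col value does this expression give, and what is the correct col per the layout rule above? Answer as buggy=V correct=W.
buggy=1 correct=9

`(lane % 4)*2 + (i % 2)`[4,7]=>1
4: grp=1,tig=0
[7] (1+8,0*2+1+8) = (9,9)
col: 1 vs 9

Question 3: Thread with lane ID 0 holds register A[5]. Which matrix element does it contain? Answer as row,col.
lane 0: gid=0 (0/4), tid=0 (0%4)
i=5: r=0+0=0, c=0*2+1+8=9

0,9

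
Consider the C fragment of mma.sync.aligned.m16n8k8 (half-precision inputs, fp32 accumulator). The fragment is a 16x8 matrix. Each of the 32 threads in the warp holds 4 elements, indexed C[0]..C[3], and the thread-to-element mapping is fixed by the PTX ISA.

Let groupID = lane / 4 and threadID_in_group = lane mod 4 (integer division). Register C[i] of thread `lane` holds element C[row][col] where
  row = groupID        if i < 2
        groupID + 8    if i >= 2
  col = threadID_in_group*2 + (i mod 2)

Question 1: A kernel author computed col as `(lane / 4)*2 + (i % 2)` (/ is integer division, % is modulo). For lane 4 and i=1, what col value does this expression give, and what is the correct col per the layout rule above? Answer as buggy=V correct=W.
`(lane / 4)*2 + (i % 2)`[4,1]=>3
lane 4=>4/4=1, 4 mod 4=0
i=1  r:1+0=>1  c:2·0+1=>1
col: 3 vs 1

buggy=3 correct=1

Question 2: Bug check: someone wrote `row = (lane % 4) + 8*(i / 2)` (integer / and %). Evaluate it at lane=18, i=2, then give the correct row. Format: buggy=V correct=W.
buggy=10 correct=12

`(lane % 4) + 8*(i / 2)`[18,2]->10
18: gid=4,tid=2
[2] (4+8,2*2+0) = (12,4)
row: 10 vs 12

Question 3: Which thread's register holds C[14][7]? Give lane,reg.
27,3

r:14=>grp=6,rB=1  c:7=>tig=3,lo=1
L=6*4+3=27  i=1*2+1=3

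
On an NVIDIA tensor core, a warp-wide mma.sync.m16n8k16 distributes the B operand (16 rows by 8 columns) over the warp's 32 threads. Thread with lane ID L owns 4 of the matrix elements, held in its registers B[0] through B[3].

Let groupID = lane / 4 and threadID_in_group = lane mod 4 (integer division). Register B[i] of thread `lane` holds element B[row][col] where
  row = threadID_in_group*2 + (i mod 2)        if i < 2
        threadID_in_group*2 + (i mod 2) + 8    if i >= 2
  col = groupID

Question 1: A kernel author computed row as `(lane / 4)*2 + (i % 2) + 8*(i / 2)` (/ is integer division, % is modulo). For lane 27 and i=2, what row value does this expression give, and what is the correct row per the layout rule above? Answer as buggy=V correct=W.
`(lane / 4)*2 + (i % 2) + 8*(i / 2)`[27,2]→20
lane 27→27/4=6, 27 mod 4=3
i=2  r:2·3+0+8→14  c:6
row: 20 vs 14

buggy=20 correct=14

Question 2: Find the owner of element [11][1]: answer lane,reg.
5,3

c: 1->gid=1  r: 11->r8=1,tid=1,i&1=1
L=1*4+1=5  i=1*2+1=3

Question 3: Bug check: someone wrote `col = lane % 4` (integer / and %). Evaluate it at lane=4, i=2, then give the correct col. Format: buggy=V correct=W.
buggy=0 correct=1

`lane % 4`[4,2]->0
4: gid=1,tid=0
[2] (0*2+0+8,1) = (8,1)
col: 0 vs 1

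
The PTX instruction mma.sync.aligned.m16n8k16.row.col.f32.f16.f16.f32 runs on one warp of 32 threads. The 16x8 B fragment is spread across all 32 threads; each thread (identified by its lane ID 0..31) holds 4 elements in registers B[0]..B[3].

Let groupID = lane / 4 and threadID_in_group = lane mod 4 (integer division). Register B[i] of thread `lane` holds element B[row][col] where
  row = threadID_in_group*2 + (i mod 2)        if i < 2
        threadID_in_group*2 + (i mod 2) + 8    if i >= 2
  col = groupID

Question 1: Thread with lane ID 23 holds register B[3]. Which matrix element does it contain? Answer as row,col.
15,5

lane 23⇒23/4=5, 23 mod 4=3
i=3  r:2·3+1+8⇒15  c:5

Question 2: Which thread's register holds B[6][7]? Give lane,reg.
31,0

c=7→G=7  r=6→rhi=0,T=3,p=0
L=7*4+3=31  i=0*2+0=0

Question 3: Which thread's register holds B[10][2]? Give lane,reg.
c=2->g=2  r=10->rb=1,t=1,b0=0
L=2*4+1=9  i=1*2+0=2

9,2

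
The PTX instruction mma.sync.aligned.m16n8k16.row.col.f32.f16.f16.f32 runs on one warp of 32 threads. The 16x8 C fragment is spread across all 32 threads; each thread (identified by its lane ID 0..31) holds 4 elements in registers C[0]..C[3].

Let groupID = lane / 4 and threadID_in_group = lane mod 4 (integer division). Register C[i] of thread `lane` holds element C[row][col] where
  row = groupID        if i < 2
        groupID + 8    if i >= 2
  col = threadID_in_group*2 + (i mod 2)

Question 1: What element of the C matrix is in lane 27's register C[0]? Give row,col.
6,6

lane 27->27/4=6, 27 mod 4=3
i=0  r:6+0->6  c:2·3+0->6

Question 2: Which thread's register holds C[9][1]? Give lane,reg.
4,3

r:9=>grp=1,rB=1  c:1=>tig=0,lo=1
L=1*4+0=4  i=1*2+1=3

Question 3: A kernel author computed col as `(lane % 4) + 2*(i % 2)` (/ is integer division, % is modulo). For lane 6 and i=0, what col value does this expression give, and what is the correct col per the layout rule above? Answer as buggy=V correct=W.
`(lane % 4) + 2*(i % 2)`[6,0]→2
6: G=1,T=2
[0] (1+0,2*2+0) = (1,4)
col: 2 vs 4

buggy=2 correct=4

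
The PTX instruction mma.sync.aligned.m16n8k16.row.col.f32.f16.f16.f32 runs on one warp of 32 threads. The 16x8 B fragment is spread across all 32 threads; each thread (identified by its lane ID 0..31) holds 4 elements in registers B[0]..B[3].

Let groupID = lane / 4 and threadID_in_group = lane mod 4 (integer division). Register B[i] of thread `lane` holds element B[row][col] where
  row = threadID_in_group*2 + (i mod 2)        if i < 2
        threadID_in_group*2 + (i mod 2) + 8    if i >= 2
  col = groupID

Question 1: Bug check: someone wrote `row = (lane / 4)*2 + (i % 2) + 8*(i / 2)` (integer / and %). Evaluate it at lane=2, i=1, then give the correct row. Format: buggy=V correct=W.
buggy=1 correct=5

`(lane / 4)*2 + (i % 2) + 8*(i / 2)`[2,1]->1
lane 2->2/4=0, 2 mod 4=2
i=1  r:2·2+1+0->5  c:0
row: 1 vs 5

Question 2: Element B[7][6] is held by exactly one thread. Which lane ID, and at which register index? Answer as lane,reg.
27,1

c=6→G=6  r=7→rhi=0,T=3,p=1
L=6*4+3=27  i=0*2+1=1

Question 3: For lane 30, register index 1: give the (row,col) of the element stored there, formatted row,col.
5,7

30: gr=7,th=2
[1] (2*2+1+0,7) = (5,7)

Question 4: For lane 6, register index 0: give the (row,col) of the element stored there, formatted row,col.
lane 6->6/4=1, 6 mod 4=2
i=0  r:2·2+0+0->4  c:1

4,1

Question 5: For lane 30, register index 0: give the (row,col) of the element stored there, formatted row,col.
4,7

lane 30: grp=7 (30/4), tig=2 (30%4)
i=0: r=2*2+0+0=4, c=grp=7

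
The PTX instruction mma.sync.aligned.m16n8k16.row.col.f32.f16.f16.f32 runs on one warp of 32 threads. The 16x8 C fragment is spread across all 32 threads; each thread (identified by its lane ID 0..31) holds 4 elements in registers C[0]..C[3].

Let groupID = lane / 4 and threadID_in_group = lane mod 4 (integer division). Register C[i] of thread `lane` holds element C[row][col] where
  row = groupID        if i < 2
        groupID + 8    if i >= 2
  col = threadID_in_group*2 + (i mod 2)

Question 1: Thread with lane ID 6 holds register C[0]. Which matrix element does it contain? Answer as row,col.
6: gr=1,th=2
[0] (1+0,2*2+0) = (1,4)

1,4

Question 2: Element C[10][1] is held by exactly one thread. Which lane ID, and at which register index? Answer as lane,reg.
8,3

r=10⇒gr=2,Rb=1  c=1⇒th=0,odd=1
L=2*4+0=8  i=1*2+1=3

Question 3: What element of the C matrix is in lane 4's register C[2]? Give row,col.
lane 4⇒4/4=1, 4 mod 4=0
i=2  r:1+8⇒9  c:2·0+0⇒0

9,0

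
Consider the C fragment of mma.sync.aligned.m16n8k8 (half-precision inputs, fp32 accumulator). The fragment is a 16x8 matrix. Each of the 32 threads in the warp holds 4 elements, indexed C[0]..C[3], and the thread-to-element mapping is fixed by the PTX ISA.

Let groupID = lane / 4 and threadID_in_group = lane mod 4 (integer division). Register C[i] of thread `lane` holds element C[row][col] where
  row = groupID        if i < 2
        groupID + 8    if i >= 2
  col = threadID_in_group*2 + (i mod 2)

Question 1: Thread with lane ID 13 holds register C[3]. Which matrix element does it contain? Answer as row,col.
L=13⇒gr=13>>2=3, th=13&3=1
[3]⇒row 3+8=11  col 1·2+1=3

11,3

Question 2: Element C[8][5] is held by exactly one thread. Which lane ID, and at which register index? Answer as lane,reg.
2,3

r=8⇒gr=0,Rb=1  c=5⇒th=2,odd=1
L=0*4+2=2  i=1*2+1=3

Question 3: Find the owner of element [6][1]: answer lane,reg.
r=6⇒gr=6,Rb=0  c=1⇒th=0,odd=1
L=6*4+0=24  i=0*2+1=1

24,1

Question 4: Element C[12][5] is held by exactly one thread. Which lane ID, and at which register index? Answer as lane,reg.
18,3

r=12→G=4,rhi=1  c=5→T=2,p=1
L=4*4+2=18  i=1*2+1=3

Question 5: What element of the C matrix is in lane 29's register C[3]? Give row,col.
lane 29⇒29/4=7, 29 mod 4=1
i=3  r:7+8⇒15  c:2·1+1⇒3

15,3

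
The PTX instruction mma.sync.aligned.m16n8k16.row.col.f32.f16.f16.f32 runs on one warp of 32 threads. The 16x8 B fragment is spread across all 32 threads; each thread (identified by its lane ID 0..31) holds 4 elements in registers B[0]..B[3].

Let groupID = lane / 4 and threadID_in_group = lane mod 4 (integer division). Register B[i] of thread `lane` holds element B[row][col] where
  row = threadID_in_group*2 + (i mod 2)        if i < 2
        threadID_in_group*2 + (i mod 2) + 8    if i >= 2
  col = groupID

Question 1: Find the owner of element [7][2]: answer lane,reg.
11,1

c=2⇒gr=2  r=7⇒Rb=0,th=3,odd=1
L=2*4+3=11  i=0*2+1=1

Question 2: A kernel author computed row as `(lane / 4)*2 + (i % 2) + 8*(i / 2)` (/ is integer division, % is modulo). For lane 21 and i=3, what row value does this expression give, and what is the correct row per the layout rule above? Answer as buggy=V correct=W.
`(lane / 4)*2 + (i % 2) + 8*(i / 2)`[21,3]->19
lane 21: g=5 (21/4), t=1 (21%4)
i=3: r=1*2+1+8=11, c=g=5
row: 19 vs 11

buggy=19 correct=11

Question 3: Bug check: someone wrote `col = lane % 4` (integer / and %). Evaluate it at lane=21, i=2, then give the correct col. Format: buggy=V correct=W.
buggy=1 correct=5

`lane % 4`[21,2]->1
lane 21->21/4=5, 21 mod 4=1
i=2  r:2·1+0+8->10  c:5
col: 1 vs 5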